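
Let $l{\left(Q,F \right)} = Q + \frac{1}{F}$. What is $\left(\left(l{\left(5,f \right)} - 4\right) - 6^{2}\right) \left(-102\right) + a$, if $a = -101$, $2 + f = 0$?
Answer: $3520$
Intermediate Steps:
$f = -2$ ($f = -2 + 0 = -2$)
$\left(\left(l{\left(5,f \right)} - 4\right) - 6^{2}\right) \left(-102\right) + a = \left(\left(\left(5 + \frac{1}{-2}\right) - 4\right) - 6^{2}\right) \left(-102\right) - 101 = \left(\left(\left(5 - \frac{1}{2}\right) - 4\right) - 36\right) \left(-102\right) - 101 = \left(\left(\frac{9}{2} - 4\right) - 36\right) \left(-102\right) - 101 = \left(\frac{1}{2} - 36\right) \left(-102\right) - 101 = \left(- \frac{71}{2}\right) \left(-102\right) - 101 = 3621 - 101 = 3520$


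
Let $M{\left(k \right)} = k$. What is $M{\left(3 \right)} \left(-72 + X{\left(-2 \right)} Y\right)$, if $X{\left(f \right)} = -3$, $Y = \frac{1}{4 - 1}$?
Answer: $-219$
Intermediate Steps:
$Y = \frac{1}{3}$ ($Y = \frac{1}{4 + \left(-6 + 5\right)} = \frac{1}{4 - 1} = \frac{1}{3} \approx 0.33333$)
$M{\left(3 \right)} \left(-72 + X{\left(-2 \right)} Y\right) = 3 \left(-72 - 1\right) = 3 \left(-73\right) = -219$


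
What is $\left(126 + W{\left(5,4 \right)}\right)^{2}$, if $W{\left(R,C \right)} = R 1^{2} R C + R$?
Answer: $53361$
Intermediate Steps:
$W{\left(R,C \right)} = R + C R^{2}$ ($W{\left(R,C \right)} = R 1 R C + R = R R C + R = R^{2} C + R = C R^{2} + R = R + C R^{2}$)
$\left(126 + W{\left(5,4 \right)}\right)^{2} = \left(126 + 5 \left(1 + 4 \cdot 5\right)\right)^{2} = \left(126 + 5 \left(1 + 20\right)\right)^{2} = \left(126 + 5 \cdot 21\right)^{2} = \left(126 + 105\right)^{2} = 231^{2} = 53361$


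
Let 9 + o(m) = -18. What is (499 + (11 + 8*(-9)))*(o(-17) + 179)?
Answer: 66576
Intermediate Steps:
o(m) = -27 (o(m) = -9 - 18 = -27)
(499 + (11 + 8*(-9)))*(o(-17) + 179) = (499 + (11 + 8*(-9)))*(-27 + 179) = (499 + (11 - 72))*152 = (499 - 61)*152 = 438*152 = 66576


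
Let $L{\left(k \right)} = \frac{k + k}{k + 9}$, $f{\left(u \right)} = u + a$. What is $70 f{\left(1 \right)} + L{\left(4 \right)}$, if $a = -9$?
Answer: $- \frac{7272}{13} \approx -559.38$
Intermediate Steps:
$f{\left(u \right)} = -9 + u$ ($f{\left(u \right)} = u - 9 = -9 + u$)
$L{\left(k \right)} = \frac{2 k}{9 + k}$
$70 f{\left(1 \right)} + L{\left(4 \right)} = 70 \left(-9 + 1\right) + 2 \cdot 4 \frac{1}{9 + 4} = 70 \left(-8\right) + 2 \cdot 4 \cdot \frac{1}{13} = -560 + 2 \cdot 4 \cdot \frac{1}{13} = -560 + \frac{8}{13} = - \frac{7272}{13}$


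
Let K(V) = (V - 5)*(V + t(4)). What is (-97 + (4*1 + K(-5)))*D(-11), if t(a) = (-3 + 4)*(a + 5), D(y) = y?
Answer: 1463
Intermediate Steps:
t(a) = 5 + a (t(a) = 1*(5 + a) = 5 + a)
K(V) = (-5 + V)*(9 + V) (K(V) = (V - 5)*(V + (5 + 4)) = (-5 + V)*(V + 9) = (-5 + V)*(9 + V))
(-97 + (4*1 + K(-5)))*D(-11) = (-97 + (4*1 + (-45 + (-5)² + 4*(-5))))*(-11) = (-97 + (4 + (-45 + 25 - 20)))*(-11) = (-97 + (4 - 40))*(-11) = (-97 - 36)*(-11) = -133*(-11) = 1463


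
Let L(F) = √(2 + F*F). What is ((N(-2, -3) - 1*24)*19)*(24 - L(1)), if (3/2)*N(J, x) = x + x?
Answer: -12768 + 532*√3 ≈ -11847.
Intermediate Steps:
L(F) = √(2 + F²)
N(J, x) = 4*x/3 (N(J, x) = 2*(x + x)/3 = 2*(2*x)/3 = 4*x/3)
((N(-2, -3) - 1*24)*19)*(24 - L(1)) = (((4/3)*(-3) - 1*24)*19)*(24 - √(2 + 1²)) = ((-4 - 24)*19)*(24 - √(2 + 1)) = (-28*19)*(24 - √3) = -532*(24 - √3) = -12768 + 532*√3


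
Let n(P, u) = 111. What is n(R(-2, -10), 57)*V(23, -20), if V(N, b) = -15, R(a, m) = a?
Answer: -1665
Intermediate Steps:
n(R(-2, -10), 57)*V(23, -20) = 111*(-15) = -1665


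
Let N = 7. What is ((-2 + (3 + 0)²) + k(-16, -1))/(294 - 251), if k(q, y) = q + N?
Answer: -2/43 ≈ -0.046512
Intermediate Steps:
k(q, y) = 7 + q (k(q, y) = q + 7 = 7 + q)
((-2 + (3 + 0)²) + k(-16, -1))/(294 - 251) = ((-2 + (3 + 0)²) + (7 - 16))/(294 - 251) = ((-2 + 3²) - 9)/43 = ((-2 + 9) - 9)*(1/43) = (7 - 9)*(1/43) = -2*1/43 = -2/43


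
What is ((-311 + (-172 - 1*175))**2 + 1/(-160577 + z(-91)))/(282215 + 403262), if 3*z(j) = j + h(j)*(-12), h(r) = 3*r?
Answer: 207193190341/328032276442 ≈ 0.63162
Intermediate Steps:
z(j) = -35*j/3 (z(j) = (j + (3*j)*(-12))/3 = (j - 36*j)/3 = (-35*j)/3 = -35*j/3)
((-311 + (-172 - 1*175))**2 + 1/(-160577 + z(-91)))/(282215 + 403262) = ((-311 + (-172 - 1*175))**2 + 1/(-160577 - 35/3*(-91)))/(282215 + 403262) = ((-311 + (-172 - 175))**2 + 1/(-160577 + 3185/3))/685477 = ((-311 - 347)**2 + 1/(-478546/3))*(1/685477) = ((-658)**2 - 3/478546)*(1/685477) = (432964 - 3/478546)*(1/685477) = (207193190341/478546)*(1/685477) = 207193190341/328032276442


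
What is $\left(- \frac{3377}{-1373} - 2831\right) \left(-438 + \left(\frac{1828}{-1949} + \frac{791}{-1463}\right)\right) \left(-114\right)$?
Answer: $- \frac{4171382565852852}{29435747} \approx -1.4171 \cdot 10^{8}$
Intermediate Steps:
$\left(- \frac{3377}{-1373} - 2831\right) \left(-438 + \left(\frac{1828}{-1949} + \frac{791}{-1463}\right)\right) \left(-114\right) = \left(\left(-3377\right) \left(- \frac{1}{1373}\right) - 2831\right) \left(-438 + \left(1828 \left(- \frac{1}{1949}\right) + 791 \left(- \frac{1}{1463}\right)\right)\right) \left(-114\right) = \left(\frac{3377}{1373} - 2831\right) \left(-438 - \frac{602289}{407341}\right) \left(-114\right) = - \frac{3883586 \left(-438 - \frac{602289}{407341}\right)}{1373} \left(-114\right) = \left(- \frac{3883586}{1373}\right) \left(- \frac{179017647}{407341}\right) \left(-114\right) = \frac{695230427642142}{559279193} \left(-114\right) = - \frac{4171382565852852}{29435747}$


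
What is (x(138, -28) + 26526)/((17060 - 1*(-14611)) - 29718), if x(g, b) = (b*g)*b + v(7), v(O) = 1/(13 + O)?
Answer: 2694361/39060 ≈ 68.980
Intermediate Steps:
x(g, b) = 1/20 + g*b² (x(g, b) = (b*g)*b + 1/(13 + 7) = g*b² + 1/20 = 1/20 + g*b²)
(x(138, -28) + 26526)/((17060 - 1*(-14611)) - 29718) = ((1/20 + 138*(-28)²) + 26526)/((17060 - 1*(-14611)) - 29718) = ((1/20 + 138*784) + 26526)/((17060 + 14611) - 29718) = ((1/20 + 108192) + 26526)/(31671 - 29718) = (2163841/20 + 26526)/1953 = (2694361/20)*(1/1953) = 2694361/39060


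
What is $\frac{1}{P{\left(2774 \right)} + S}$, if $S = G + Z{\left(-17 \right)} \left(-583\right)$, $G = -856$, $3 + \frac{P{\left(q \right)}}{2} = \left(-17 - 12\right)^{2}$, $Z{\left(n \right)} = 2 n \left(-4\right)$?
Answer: $- \frac{1}{78468} \approx -1.2744 \cdot 10^{-5}$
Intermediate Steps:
$Z{\left(n \right)} = - 8 n$
$P{\left(q \right)} = 1676$ ($P{\left(q \right)} = -6 + 2 \left(-17 - 12\right)^{2} = -6 + 2 \left(-29\right)^{2} = -6 + 2 \cdot 841 = -6 + 1682 = 1676$)
$S = -80144$ ($S = -856 + \left(-8\right) \left(-17\right) \left(-583\right) = -856 + 136 \left(-583\right) = -856 - 79288 = -80144$)
$\frac{1}{P{\left(2774 \right)} + S} = \frac{1}{1676 - 80144} = \frac{1}{-78468} = - \frac{1}{78468}$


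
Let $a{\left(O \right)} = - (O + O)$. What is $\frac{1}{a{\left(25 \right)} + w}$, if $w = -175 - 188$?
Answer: $- \frac{1}{413} \approx -0.0024213$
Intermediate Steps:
$a{\left(O \right)} = - 2 O$
$w = -363$
$\frac{1}{a{\left(25 \right)} + w} = \frac{1}{\left(-2\right) 25 - 363} = \frac{1}{-50 - 363} = \frac{1}{-413} = - \frac{1}{413}$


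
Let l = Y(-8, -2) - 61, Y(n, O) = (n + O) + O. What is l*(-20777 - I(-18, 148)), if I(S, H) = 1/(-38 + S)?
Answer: 84936303/56 ≈ 1.5167e+6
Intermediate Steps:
Y(n, O) = n + 2*O (Y(n, O) = (O + n) + O = n + 2*O)
l = -73 (l = (-8 + 2*(-2)) - 61 = (-8 - 4) - 61 = -12 - 61 = -73)
l*(-20777 - I(-18, 148)) = -73*(-20777 - 1/(-38 - 18)) = -73*(-20777 - 1/(-56)) = -73*(-20777 - 1*(-1/56)) = -73*(-20777 + 1/56) = -73*(-1163511/56) = 84936303/56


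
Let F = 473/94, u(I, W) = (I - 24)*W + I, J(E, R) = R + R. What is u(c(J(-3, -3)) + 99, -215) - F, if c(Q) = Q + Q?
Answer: -1265525/94 ≈ -13463.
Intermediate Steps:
J(E, R) = 2*R
c(Q) = 2*Q
u(I, W) = I + W*(-24 + I) (u(I, W) = (-24 + I)*W + I = W*(-24 + I) + I = I + W*(-24 + I))
F = 473/94 (F = 473*(1/94) = 473/94 ≈ 5.0319)
u(c(J(-3, -3)) + 99, -215) - F = ((2*(2*(-3)) + 99) - 24*(-215) + (2*(2*(-3)) + 99)*(-215)) - 1*473/94 = ((2*(-6) + 99) + 5160 + (2*(-6) + 99)*(-215)) - 473/94 = ((-12 + 99) + 5160 + (-12 + 99)*(-215)) - 473/94 = (87 + 5160 + 87*(-215)) - 473/94 = (87 + 5160 - 18705) - 473/94 = -13458 - 473/94 = -1265525/94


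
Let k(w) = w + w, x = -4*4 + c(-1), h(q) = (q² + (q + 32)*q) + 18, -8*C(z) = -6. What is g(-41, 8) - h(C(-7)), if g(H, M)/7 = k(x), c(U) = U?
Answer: -2249/8 ≈ -281.13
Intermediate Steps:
C(z) = ¾ (C(z) = -⅛*(-6) = ¾)
h(q) = 18 + q² + q*(32 + q) (h(q) = (q² + (32 + q)*q) + 18 = (q² + q*(32 + q)) + 18 = 18 + q² + q*(32 + q))
x = -17 (x = -4*4 - 1 = -16 - 1 = -17)
k(w) = 2*w
g(H, M) = -238 (g(H, M) = 7*(2*(-17)) = 7*(-34) = -238)
g(-41, 8) - h(C(-7)) = -238 - (18 + 2*(¾)² + 32*(¾)) = -238 - (18 + 2*(9/16) + 24) = -238 - (18 + 9/8 + 24) = -238 - 1*345/8 = -238 - 345/8 = -2249/8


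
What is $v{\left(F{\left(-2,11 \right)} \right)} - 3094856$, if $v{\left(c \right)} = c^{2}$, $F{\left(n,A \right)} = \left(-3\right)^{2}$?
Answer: $-3094775$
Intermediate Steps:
$F{\left(n,A \right)} = 9$
$v{\left(F{\left(-2,11 \right)} \right)} - 3094856 = 9^{2} - 3094856 = 81 - 3094856 = -3094775$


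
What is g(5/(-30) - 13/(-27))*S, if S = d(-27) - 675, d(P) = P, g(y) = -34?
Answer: 23868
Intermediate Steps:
S = -702 (S = -27 - 675 = -702)
g(5/(-30) - 13/(-27))*S = -34*(-702) = 23868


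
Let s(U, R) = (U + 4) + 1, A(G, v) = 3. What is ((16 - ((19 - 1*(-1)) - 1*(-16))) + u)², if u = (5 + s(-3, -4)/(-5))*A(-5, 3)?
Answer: 961/25 ≈ 38.440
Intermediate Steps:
s(U, R) = 5 + U (s(U, R) = (4 + U) + 1 = 5 + U)
u = 69/5 (u = (5 + (5 - 3)/(-5))*3 = (5 + 2*(-⅕))*3 = (5 - ⅖)*3 = (23/5)*3 = 69/5 ≈ 13.800)
((16 - ((19 - 1*(-1)) - 1*(-16))) + u)² = ((16 - ((19 - 1*(-1)) - 1*(-16))) + 69/5)² = ((16 - ((19 + 1) + 16)) + 69/5)² = ((16 - (20 + 16)) + 69/5)² = ((16 - 1*36) + 69/5)² = ((16 - 36) + 69/5)² = (-20 + 69/5)² = (-31/5)² = 961/25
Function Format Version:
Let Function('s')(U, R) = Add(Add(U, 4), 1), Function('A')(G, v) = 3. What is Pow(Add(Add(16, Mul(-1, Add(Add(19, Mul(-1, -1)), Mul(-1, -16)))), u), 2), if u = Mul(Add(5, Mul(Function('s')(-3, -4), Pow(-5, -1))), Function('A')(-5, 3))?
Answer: Rational(961, 25) ≈ 38.440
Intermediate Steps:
Function('s')(U, R) = Add(5, U) (Function('s')(U, R) = Add(Add(4, U), 1) = Add(5, U))
u = Rational(69, 5) (u = Mul(Add(5, Mul(Add(5, -3), Pow(-5, -1))), 3) = Mul(Add(5, Mul(2, Rational(-1, 5))), 3) = Mul(Add(5, Rational(-2, 5)), 3) = Mul(Rational(23, 5), 3) = Rational(69, 5) ≈ 13.800)
Pow(Add(Add(16, Mul(-1, Add(Add(19, Mul(-1, -1)), Mul(-1, -16)))), u), 2) = Pow(Add(Add(16, Mul(-1, Add(Add(19, Mul(-1, -1)), Mul(-1, -16)))), Rational(69, 5)), 2) = Pow(Add(Add(16, Mul(-1, Add(Add(19, 1), 16))), Rational(69, 5)), 2) = Pow(Add(Add(16, Mul(-1, Add(20, 16))), Rational(69, 5)), 2) = Pow(Add(Add(16, Mul(-1, 36)), Rational(69, 5)), 2) = Pow(Add(Add(16, -36), Rational(69, 5)), 2) = Pow(Add(-20, Rational(69, 5)), 2) = Pow(Rational(-31, 5), 2) = Rational(961, 25)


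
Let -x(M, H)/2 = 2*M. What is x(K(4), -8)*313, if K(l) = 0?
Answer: 0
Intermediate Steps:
x(M, H) = -4*M
x(K(4), -8)*313 = -4*0*313 = 0*313 = 0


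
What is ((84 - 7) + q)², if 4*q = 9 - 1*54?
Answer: 69169/16 ≈ 4323.1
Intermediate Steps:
q = -45/4 (q = (9 - 1*54)/4 = (9 - 54)/4 = (¼)*(-45) = -45/4 ≈ -11.250)
((84 - 7) + q)² = ((84 - 7) - 45/4)² = (77 - 45/4)² = (263/4)² = 69169/16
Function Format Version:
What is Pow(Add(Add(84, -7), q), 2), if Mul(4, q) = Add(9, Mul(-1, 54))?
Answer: Rational(69169, 16) ≈ 4323.1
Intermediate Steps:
q = Rational(-45, 4) (q = Mul(Rational(1, 4), Add(9, Mul(-1, 54))) = Mul(Rational(1, 4), Add(9, -54)) = Mul(Rational(1, 4), -45) = Rational(-45, 4) ≈ -11.250)
Pow(Add(Add(84, -7), q), 2) = Pow(Add(Add(84, -7), Rational(-45, 4)), 2) = Pow(Add(77, Rational(-45, 4)), 2) = Pow(Rational(263, 4), 2) = Rational(69169, 16)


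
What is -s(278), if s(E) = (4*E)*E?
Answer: -309136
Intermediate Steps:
s(E) = 4*E²
-s(278) = -4*278² = -4*77284 = -1*309136 = -309136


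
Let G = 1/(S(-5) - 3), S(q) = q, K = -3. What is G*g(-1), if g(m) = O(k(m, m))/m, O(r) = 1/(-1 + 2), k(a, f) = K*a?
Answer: 1/8 ≈ 0.12500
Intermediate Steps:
k(a, f) = -3*a
O(r) = 1 (O(r) = 1/1 = 1)
g(m) = 1/m
G = -1/8 (G = 1/(-5 - 3) = 1/(-8) = -1/8 ≈ -0.12500)
G*g(-1) = -1/8/(-1) = -1/8*(-1) = 1/8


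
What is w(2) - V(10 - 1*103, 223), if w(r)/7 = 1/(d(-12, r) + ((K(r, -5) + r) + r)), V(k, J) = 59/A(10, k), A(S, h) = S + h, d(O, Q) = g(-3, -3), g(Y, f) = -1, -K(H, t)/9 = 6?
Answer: 2428/4233 ≈ 0.57359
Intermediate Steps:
K(H, t) = -54 (K(H, t) = -9*6 = -54)
d(O, Q) = -1
V(k, J) = 59/(10 + k)
w(r) = 7/(-55 + 2*r) (w(r) = 7/(-1 + ((-54 + r) + r)) = 7/(-1 + (-54 + 2*r)) = 7/(-55 + 2*r))
w(2) - V(10 - 1*103, 223) = 7/(-55 + 2*2) - 59/(10 + (10 - 1*103)) = 7/(-55 + 4) - 59/(10 + (10 - 103)) = 7/(-51) - 59/(10 - 93) = 7*(-1/51) - 59/(-83) = -7/51 - 59*(-1)/83 = -7/51 - 1*(-59/83) = -7/51 + 59/83 = 2428/4233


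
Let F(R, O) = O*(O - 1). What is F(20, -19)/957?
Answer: 380/957 ≈ 0.39707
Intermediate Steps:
F(R, O) = O*(-1 + O)
F(20, -19)/957 = -19*(-1 - 19)/957 = -19*(-20)*(1/957) = 380*(1/957) = 380/957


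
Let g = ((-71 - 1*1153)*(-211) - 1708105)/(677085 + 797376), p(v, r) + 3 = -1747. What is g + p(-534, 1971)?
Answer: -2581756591/1474461 ≈ -1751.0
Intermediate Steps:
p(v, r) = -1750 (p(v, r) = -3 - 1747 = -1750)
g = -1449841/1474461 (g = ((-71 - 1153)*(-211) - 1708105)/1474461 = (-1224*(-211) - 1708105)*(1/1474461) = (258264 - 1708105)*(1/1474461) = -1449841*1/1474461 = -1449841/1474461 ≈ -0.98330)
g + p(-534, 1971) = -1449841/1474461 - 1750 = -2581756591/1474461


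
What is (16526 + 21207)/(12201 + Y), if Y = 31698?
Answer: 37733/43899 ≈ 0.85954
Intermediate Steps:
(16526 + 21207)/(12201 + Y) = (16526 + 21207)/(12201 + 31698) = 37733/43899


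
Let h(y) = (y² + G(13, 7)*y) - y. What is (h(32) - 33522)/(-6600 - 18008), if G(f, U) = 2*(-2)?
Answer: 16329/12304 ≈ 1.3271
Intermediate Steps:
G(f, U) = -4
h(y) = y² - 5*y (h(y) = (y² - 4*y) - y = y² - 5*y)
(h(32) - 33522)/(-6600 - 18008) = (32*(-5 + 32) - 33522)/(-6600 - 18008) = (32*27 - 33522)/(-24608) = (864 - 33522)*(-1/24608) = -32658*(-1/24608) = 16329/12304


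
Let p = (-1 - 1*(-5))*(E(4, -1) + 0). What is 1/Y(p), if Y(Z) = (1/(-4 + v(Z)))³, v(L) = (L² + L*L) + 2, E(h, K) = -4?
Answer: 132651000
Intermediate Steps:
v(L) = 2 + 2*L² (v(L) = (L² + L²) + 2 = 2*L² + 2 = 2 + 2*L²)
p = -16 (p = (-1 - 1*(-5))*(-4 + 0) = (-1 + 5)*(-4) = 4*(-4) = -16)
Y(Z) = (-2 + 2*Z²)⁻³ (Y(Z) = (1/(-4 + (2 + 2*Z²)))³ = (1/(-2 + 2*Z²))³ = (-2 + 2*Z²)⁻³)
1/Y(p) = 1/(1/(8*(-1 + (-16)²)³)) = 1/(1/(8*(-1 + 256)³)) = 1/((⅛)/255³) = 1/((⅛)*(1/16581375)) = 1/(1/132651000) = 132651000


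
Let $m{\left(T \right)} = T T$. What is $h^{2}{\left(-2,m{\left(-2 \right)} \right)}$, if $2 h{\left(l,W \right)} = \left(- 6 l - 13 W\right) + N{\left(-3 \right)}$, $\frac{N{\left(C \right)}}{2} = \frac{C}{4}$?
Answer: $\frac{6889}{16} \approx 430.56$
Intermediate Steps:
$N{\left(C \right)} = \frac{C}{2}$ ($N{\left(C \right)} = 2 \frac{C}{4} = \frac{C}{2}$)
$m{\left(T \right)} = T^{2}$
$h{\left(l,W \right)} = - \frac{3}{4} - 3 l - \frac{13 W}{2}$ ($h{\left(l,W \right)} = \frac{\left(- 6 l - 13 W\right) + \frac{1}{2} \left(-3\right)}{2} = \frac{\left(- 13 W - 6 l\right) - \frac{3}{2}}{2} = \frac{- \frac{3}{2} - 13 W - 6 l}{2} = - \frac{3}{4} - 3 l - \frac{13 W}{2}$)
$h^{2}{\left(-2,m{\left(-2 \right)} \right)} = \left(- \frac{3}{4} - -6 - \frac{13 \left(-2\right)^{2}}{2}\right)^{2} = \left(- \frac{3}{4} + 6 - 26\right)^{2} = \left(- \frac{83}{4}\right)^{2} = \frac{6889}{16}$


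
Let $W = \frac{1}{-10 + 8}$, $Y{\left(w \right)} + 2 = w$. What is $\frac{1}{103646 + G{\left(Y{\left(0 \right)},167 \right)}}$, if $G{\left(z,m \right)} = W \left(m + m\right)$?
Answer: $\frac{1}{103479} \approx 9.6638 \cdot 10^{-6}$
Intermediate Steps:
$Y{\left(w \right)} = -2 + w$
$W = - \frac{1}{2}$ ($W = \frac{1}{-2} = - \frac{1}{2} \approx -0.5$)
$G{\left(z,m \right)} = - m$ ($G{\left(z,m \right)} = - \frac{m + m}{2} = - \frac{2 m}{2} = - m$)
$\frac{1}{103646 + G{\left(Y{\left(0 \right)},167 \right)}} = \frac{1}{103646 - 167} = \frac{1}{103479}$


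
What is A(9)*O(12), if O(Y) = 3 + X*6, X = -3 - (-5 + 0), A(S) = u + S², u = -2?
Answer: 1185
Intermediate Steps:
A(S) = -2 + S²
X = 2 (X = -3 - 1*(-5) = -3 + 5 = 2)
O(Y) = 15 (O(Y) = 3 + 2*6 = 3 + 12 = 15)
A(9)*O(12) = (-2 + 9²)*15 = (-2 + 81)*15 = 79*15 = 1185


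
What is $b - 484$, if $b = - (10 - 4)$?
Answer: $-490$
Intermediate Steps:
$b = -6$ ($b = \left(-1\right) 6 = -6$)
$b - 484 = -6 - 484 = -490$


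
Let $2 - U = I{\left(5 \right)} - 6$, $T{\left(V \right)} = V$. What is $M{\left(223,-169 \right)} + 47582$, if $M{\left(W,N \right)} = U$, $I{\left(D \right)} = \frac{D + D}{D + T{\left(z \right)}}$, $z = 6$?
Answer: $\frac{523480}{11} \approx 47589.0$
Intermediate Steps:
$I{\left(D \right)} = \frac{2 D}{6 + D}$ ($I{\left(D \right)} = \frac{D + D}{D + 6} = \frac{2 D}{6 + D}$)
$U = \frac{78}{11}$ ($U = 2 - \left(2 \cdot 5 \frac{1}{6 + 5} - 6\right) = 2 - \left(2 \cdot 5 \cdot \frac{1}{11} - 6\right) = 2 - \left(\frac{10}{11} - 6\right) = 2 - - \frac{56}{11} = 2 + \frac{56}{11} = \frac{78}{11} \approx 7.0909$)
$M{\left(W,N \right)} = \frac{78}{11}$
$M{\left(223,-169 \right)} + 47582 = \frac{78}{11} + 47582 = \frac{523480}{11}$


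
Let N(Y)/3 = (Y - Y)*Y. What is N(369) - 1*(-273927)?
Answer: 273927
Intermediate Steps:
N(Y) = 0 (N(Y) = 3*((Y - Y)*Y) = 3*(0*Y) = 3*0 = 0)
N(369) - 1*(-273927) = 0 - 1*(-273927) = 0 + 273927 = 273927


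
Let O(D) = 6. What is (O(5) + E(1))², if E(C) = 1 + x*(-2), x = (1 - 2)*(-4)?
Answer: 1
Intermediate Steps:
x = 4 (x = -1*(-4) = 4)
E(C) = -7 (E(C) = 1 + 4*(-2) = 1 - 8 = -7)
(O(5) + E(1))² = (6 - 7)² = (-1)² = 1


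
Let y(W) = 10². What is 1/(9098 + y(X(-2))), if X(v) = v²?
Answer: 1/9198 ≈ 0.00010872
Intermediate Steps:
y(W) = 100
1/(9098 + y(X(-2))) = 1/(9098 + 100) = 1/9198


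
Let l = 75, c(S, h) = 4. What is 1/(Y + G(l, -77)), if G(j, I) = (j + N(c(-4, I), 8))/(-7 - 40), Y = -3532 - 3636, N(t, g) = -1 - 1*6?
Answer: -47/336964 ≈ -0.00013948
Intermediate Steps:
N(t, g) = -7 (N(t, g) = -1 - 6 = -7)
Y = -7168
G(j, I) = 7/47 - j/47 (G(j, I) = (j - 7)/(-7 - 40) = (-7 + j)/(-47) = (-7 + j)*(-1/47) = 7/47 - j/47)
1/(Y + G(l, -77)) = 1/(-7168 + (7/47 - 1/47*75)) = 1/(-7168 + (7/47 - 75/47)) = 1/(-7168 - 68/47) = 1/(-336964/47) = -47/336964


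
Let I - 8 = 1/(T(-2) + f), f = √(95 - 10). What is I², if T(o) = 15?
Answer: 128831/1960 - 227*√85/1960 ≈ 64.662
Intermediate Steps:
f = √85 ≈ 9.2195
I = 8 + 1/(15 + √85) ≈ 8.0413
I² = (227/28 - √85/140)²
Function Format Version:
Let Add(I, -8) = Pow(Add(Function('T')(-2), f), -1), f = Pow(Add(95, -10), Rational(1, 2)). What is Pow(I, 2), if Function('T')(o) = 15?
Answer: Add(Rational(128831, 1960), Mul(Rational(-227, 1960), Pow(85, Rational(1, 2)))) ≈ 64.662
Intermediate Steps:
f = Pow(85, Rational(1, 2)) ≈ 9.2195
I = Add(8, Pow(Add(15, Pow(85, Rational(1, 2))), -1)) ≈ 8.0413
Pow(I, 2) = Pow(Add(Rational(227, 28), Mul(Rational(-1, 140), Pow(85, Rational(1, 2)))), 2)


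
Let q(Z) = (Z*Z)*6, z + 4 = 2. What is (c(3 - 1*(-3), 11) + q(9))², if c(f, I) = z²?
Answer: 240100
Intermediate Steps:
z = -2 (z = -4 + 2 = -2)
q(Z) = 6*Z² (q(Z) = Z²*6 = 6*Z²)
c(f, I) = 4 (c(f, I) = (-2)² = 4)
(c(3 - 1*(-3), 11) + q(9))² = (4 + 6*9²)² = (4 + 6*81)² = (4 + 486)² = 490² = 240100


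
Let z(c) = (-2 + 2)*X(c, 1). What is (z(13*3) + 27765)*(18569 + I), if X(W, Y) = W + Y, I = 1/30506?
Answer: 15727926129975/30506 ≈ 5.1557e+8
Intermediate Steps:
I = 1/30506 ≈ 3.2780e-5
z(c) = 0 (z(c) = (-2 + 2)*(c + 1) = 0*(1 + c) = 0)
(z(13*3) + 27765)*(18569 + I) = (0 + 27765)*(18569 + 1/30506) = 27765*(566465915/30506) = 15727926129975/30506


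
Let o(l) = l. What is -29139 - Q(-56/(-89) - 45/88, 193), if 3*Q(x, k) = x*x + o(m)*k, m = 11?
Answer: -1830801502963/61340224 ≈ -29847.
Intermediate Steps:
Q(x, k) = x²/3 + 11*k/3 (Q(x, k) = (x*x + 11*k)/3 = (x² + 11*k)/3 = x²/3 + 11*k/3)
-29139 - Q(-56/(-89) - 45/88, 193) = -29139 - ((-56/(-89) - 45/88)²/3 + (11/3)*193) = -29139 - ((-56*(-1/89) - 45*1/88)²/3 + 2123/3) = -29139 - ((56/89 - 45/88)²/3 + 2123/3) = -29139 - ((923/7832)²/3 + 2123/3) = -29139 - ((⅓)*(851929/61340224) + 2123/3) = -29139 - (851929/184020672 + 2123/3) = -29139 - 1*43408715827/61340224 = -29139 - 43408715827/61340224 = -1830801502963/61340224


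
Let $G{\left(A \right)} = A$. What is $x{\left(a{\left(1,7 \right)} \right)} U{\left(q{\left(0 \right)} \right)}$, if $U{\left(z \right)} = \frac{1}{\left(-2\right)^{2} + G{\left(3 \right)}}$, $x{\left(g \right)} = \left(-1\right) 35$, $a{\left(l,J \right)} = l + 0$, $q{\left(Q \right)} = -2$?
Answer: $-5$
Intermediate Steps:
$a{\left(l,J \right)} = l$
$x{\left(g \right)} = -35$
$U{\left(z \right)} = \frac{1}{7}$ ($U{\left(z \right)} = \frac{1}{\left(-2\right)^{2} + 3} = \frac{1}{4 + 3} = \frac{1}{7}$)
$x{\left(a{\left(1,7 \right)} \right)} U{\left(q{\left(0 \right)} \right)} = \left(-35\right) \frac{1}{7} = -5$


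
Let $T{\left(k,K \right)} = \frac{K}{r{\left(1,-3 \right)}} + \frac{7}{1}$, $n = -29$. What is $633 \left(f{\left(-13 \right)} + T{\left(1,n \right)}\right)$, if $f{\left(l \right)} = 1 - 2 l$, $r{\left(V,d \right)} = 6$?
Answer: $\frac{36925}{2} \approx 18463.0$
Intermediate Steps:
$T{\left(k,K \right)} = 7 + \frac{K}{6}$ ($T{\left(k,K \right)} = \frac{K}{6} + \frac{7}{1} = K \frac{1}{6} + 7 \cdot 1 = \frac{K}{6} + 7 = 7 + \frac{K}{6}$)
$633 \left(f{\left(-13 \right)} + T{\left(1,n \right)}\right) = 633 \left(\left(1 - -26\right) + \left(7 + \frac{1}{6} \left(-29\right)\right)\right) = 633 \left(\left(1 + 26\right) + \left(7 - \frac{29}{6}\right)\right) = 633 \left(27 + \frac{13}{6}\right) = 633 \cdot \frac{175}{6} = \frac{36925}{2}$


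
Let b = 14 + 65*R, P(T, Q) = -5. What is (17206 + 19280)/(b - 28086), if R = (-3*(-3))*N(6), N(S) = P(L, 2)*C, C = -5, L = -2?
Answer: -36486/13447 ≈ -2.7133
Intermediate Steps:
N(S) = 25 (N(S) = -5*(-5) = 25)
R = 225 (R = -3*(-3)*25 = 9*25 = 225)
b = 14639 (b = 14 + 65*225 = 14 + 14625 = 14639)
(17206 + 19280)/(b - 28086) = (17206 + 19280)/(14639 - 28086) = 36486/(-13447) = 36486*(-1/13447) = -36486/13447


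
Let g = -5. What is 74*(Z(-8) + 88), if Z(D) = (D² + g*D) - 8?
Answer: 13616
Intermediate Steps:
Z(D) = -8 + D² - 5*D (Z(D) = (D² - 5*D) - 8 = -8 + D² - 5*D)
74*(Z(-8) + 88) = 74*((-8 + (-8)² - 5*(-8)) + 88) = 74*((-8 + 64 + 40) + 88) = 74*(96 + 88) = 74*184 = 13616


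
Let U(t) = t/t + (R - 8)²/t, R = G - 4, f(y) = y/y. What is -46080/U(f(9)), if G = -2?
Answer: -46080/197 ≈ -233.91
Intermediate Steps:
f(y) = 1
R = -6 (R = -2 - 4 = -6)
U(t) = 1 + 196/t (U(t) = t/t + (-6 - 8)²/t = 1 + (-14)²/t = 1 + 196/t)
-46080/U(f(9)) = -46080/(196 + 1) = -46080/(1*197) = -46080/197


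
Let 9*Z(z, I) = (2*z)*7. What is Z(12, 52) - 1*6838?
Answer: -20458/3 ≈ -6819.3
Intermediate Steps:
Z(z, I) = 14*z/9 (Z(z, I) = ((2*z)*7)/9 = (14*z)/9 = 14*z/9)
Z(12, 52) - 1*6838 = (14/9)*12 - 1*6838 = 56/3 - 6838 = -20458/3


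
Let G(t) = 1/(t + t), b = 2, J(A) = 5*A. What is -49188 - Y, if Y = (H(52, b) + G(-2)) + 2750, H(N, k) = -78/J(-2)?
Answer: -1038911/20 ≈ -51946.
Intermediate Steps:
H(N, k) = 39/5 (H(N, k) = -78/(5*(-2)) = -78/(-10) = -78*(-1/10) = 39/5)
G(t) = 1/(2*t)
Y = 55151/20 (Y = (39/5 + (1/2)/(-2)) + 2750 = (39/5 + (1/2)*(-1/2)) + 2750 = (39/5 - 1/4) + 2750 = 151/20 + 2750 = 55151/20 ≈ 2757.6)
-49188 - Y = -49188 - 1*55151/20 = -49188 - 55151/20 = -1038911/20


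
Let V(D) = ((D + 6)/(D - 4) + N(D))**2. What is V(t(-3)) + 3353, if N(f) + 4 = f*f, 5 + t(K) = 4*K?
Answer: 37430689/441 ≈ 84877.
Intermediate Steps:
t(K) = -5 + 4*K
N(f) = -4 + f**2 (N(f) = -4 + f*f = -4 + f**2)
V(D) = (-4 + D**2 + (6 + D)/(-4 + D))**2 (V(D) = ((D + 6)/(D - 4) + (-4 + D**2))**2 = ((6 + D)/(-4 + D) + (-4 + D**2))**2 = (-4 + D**2 + (6 + D)/(-4 + D))**2)
V(t(-3)) + 3353 = (22 + (-5 + 4*(-3))**3 - 4*(-5 + 4*(-3))**2 - 3*(-5 + 4*(-3)))**2/(-4 + (-5 + 4*(-3)))**2 + 3353 = (22 + (-5 - 12)**3 - 4*(-5 - 12)**2 - 3*(-5 - 12))**2/(-4 + (-5 - 12))**2 + 3353 = (22 + (-17)**3 - 4*(-17)**2 - 3*(-17))**2/(-4 - 17)**2 + 3353 = (22 - 4913 - 4*289 + 51)**2/(-21)**2 + 3353 = (22 - 4913 - 1156 + 51)**2/441 + 3353 = (1/441)*(-5996)**2 + 3353 = (1/441)*35952016 + 3353 = 35952016/441 + 3353 = 37430689/441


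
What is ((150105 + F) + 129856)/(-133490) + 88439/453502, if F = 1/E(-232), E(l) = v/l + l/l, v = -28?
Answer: -267330040657/140534601025 ≈ -1.9022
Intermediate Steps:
E(l) = 1 - 28/l (E(l) = -28/l + l/l = -28/l + 1 = 1 - 28/l)
F = 58/65 (F = 1/((-28 - 232)/(-232)) = 1/(-1/232*(-260)) = 1/(65/58) = 58/65 ≈ 0.89231)
((150105 + F) + 129856)/(-133490) + 88439/453502 = ((150105 + 58/65) + 129856)/(-133490) + 88439/453502 = (9756883/65 + 129856)*(-1/133490) + 88439*(1/453502) = (18197523/65)*(-1/133490) + 88439/453502 = -18197523/8676850 + 88439/453502 = -267330040657/140534601025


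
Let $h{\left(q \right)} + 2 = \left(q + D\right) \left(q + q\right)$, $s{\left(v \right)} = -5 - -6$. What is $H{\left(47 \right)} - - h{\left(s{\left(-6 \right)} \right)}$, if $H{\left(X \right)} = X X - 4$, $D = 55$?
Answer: $2315$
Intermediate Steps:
$s{\left(v \right)} = 1$ ($s{\left(v \right)} = -5 + 6 = 1$)
$h{\left(q \right)} = -2 + 2 q \left(55 + q\right)$ ($h{\left(q \right)} = -2 + \left(q + 55\right) \left(q + q\right) = -2 + \left(55 + q\right) 2 q = -2 + 2 q \left(55 + q\right)$)
$H{\left(X \right)} = -4 + X^{2}$ ($H{\left(X \right)} = X^{2} - 4 = -4 + X^{2}$)
$H{\left(47 \right)} - - h{\left(s{\left(-6 \right)} \right)} = \left(-4 + 47^{2}\right) - - (-2 + 2 \cdot 1^{2} + 110 \cdot 1) = \left(-4 + 2209\right) - - (-2 + 2 \cdot 1 + 110) = 2205 - - (-2 + 2 + 110) = 2205 - \left(-1\right) 110 = 2205 - -110 = 2205 + 110 = 2315$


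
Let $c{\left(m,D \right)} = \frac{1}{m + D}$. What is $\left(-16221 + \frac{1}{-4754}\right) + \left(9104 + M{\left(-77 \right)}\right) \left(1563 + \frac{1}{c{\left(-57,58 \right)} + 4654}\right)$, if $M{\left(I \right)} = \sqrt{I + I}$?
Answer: $\frac{314539210572731}{22129870} + \frac{7275766 i \sqrt{154}}{4655} \approx 1.4213 \cdot 10^{7} + 19396.0 i$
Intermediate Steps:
$M{\left(I \right)} = \sqrt{2} \sqrt{I}$ ($M{\left(I \right)} = \sqrt{2 I} = \sqrt{2} \sqrt{I}$)
$c{\left(m,D \right)} = \frac{1}{D + m}$
$\left(-16221 + \frac{1}{-4754}\right) + \left(9104 + M{\left(-77 \right)}\right) \left(1563 + \frac{1}{c{\left(-57,58 \right)} + 4654}\right) = \left(-16221 + \frac{1}{-4754}\right) + \left(9104 + \sqrt{2} \sqrt{-77}\right) \left(1563 + \frac{1}{\frac{1}{58 - 57} + 4654}\right) = \left(-16221 - \frac{1}{4754}\right) + \left(9104 + \sqrt{2} i \sqrt{77}\right) \left(1563 + \frac{1}{1^{-1} + 4654}\right) = - \frac{77114635}{4754} + \left(9104 + i \sqrt{154}\right) \left(1563 + \frac{1}{1 + 4654}\right) = - \frac{77114635}{4754} + \left(9104 + i \sqrt{154}\right) \left(1563 + \frac{1}{4655}\right) = - \frac{77114635}{4754} + \left(9104 + i \sqrt{154}\right) \frac{7275766}{4655} = - \frac{77114635}{4754} + \left(\frac{66238573664}{4655} + \frac{7275766 i \sqrt{154}}{4655}\right) = \frac{314539210572731}{22129870} + \frac{7275766 i \sqrt{154}}{4655}$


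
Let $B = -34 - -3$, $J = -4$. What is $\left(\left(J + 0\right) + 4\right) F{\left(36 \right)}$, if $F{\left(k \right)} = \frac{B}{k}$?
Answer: $0$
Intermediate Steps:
$B = -31$ ($B = -34 + 3 = -31$)
$F{\left(k \right)} = - \frac{31}{k}$
$\left(\left(J + 0\right) + 4\right) F{\left(36 \right)} = \left(\left(-4 + 0\right) + 4\right) \left(- \frac{31}{36}\right) = \left(-4 + 4\right) \left(\left(-31\right) \frac{1}{36}\right) = 0 \left(- \frac{31}{36}\right) = 0$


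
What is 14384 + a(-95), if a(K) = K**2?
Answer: 23409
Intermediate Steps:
14384 + a(-95) = 14384 + (-95)**2 = 14384 + 9025 = 23409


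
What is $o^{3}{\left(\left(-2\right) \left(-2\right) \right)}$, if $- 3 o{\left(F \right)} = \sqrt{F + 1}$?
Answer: $- \frac{5 \sqrt{5}}{27} \approx -0.41409$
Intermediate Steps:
$o{\left(F \right)} = - \frac{\sqrt{1 + F}}{3}$ ($o{\left(F \right)} = - \frac{\sqrt{F + 1}}{3} = - \frac{\sqrt{1 + F}}{3}$)
$o^{3}{\left(\left(-2\right) \left(-2\right) \right)} = \left(- \frac{\sqrt{1 - -4}}{3}\right)^{3} = \left(- \frac{\sqrt{1 + 4}}{3}\right)^{3} = \left(- \frac{\sqrt{5}}{3}\right)^{3} = - \frac{5 \sqrt{5}}{27}$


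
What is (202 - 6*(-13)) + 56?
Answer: 336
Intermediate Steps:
(202 - 6*(-13)) + 56 = (202 + 78) + 56 = 280 + 56 = 336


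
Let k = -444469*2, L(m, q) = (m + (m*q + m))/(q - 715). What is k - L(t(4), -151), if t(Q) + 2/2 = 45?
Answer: -384913432/433 ≈ -8.8895e+5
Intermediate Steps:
t(Q) = 44 (t(Q) = -1 + 45 = 44)
L(m, q) = (2*m + m*q)/(-715 + q) (L(m, q) = (m + (m + m*q))/(-715 + q) = (2*m + m*q)/(-715 + q))
k = -888938
k - L(t(4), -151) = -888938 - 44*(2 - 151)/(-715 - 151) = -888938 - 44*(-149)/(-866) = -888938 - 44*(-1)*(-149)/866 = -888938 - 1*3278/433 = -888938 - 3278/433 = -384913432/433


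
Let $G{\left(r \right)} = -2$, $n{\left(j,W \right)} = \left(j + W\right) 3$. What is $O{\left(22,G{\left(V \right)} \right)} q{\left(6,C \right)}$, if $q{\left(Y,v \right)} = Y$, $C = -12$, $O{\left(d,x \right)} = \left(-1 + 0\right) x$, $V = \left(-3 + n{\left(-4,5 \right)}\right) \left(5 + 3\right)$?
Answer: $12$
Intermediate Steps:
$n{\left(j,W \right)} = 3 W + 3 j$ ($n{\left(j,W \right)} = \left(W + j\right) 3 = 3 W + 3 j$)
$V = 0$ ($V = \left(-3 + \left(3 \cdot 5 + 3 \left(-4\right)\right)\right) \left(5 + 3\right) = \left(-3 + \left(15 - 12\right)\right) 8 = \left(-3 + 3\right) 8 = 0 \cdot 8 = 0$)
$O{\left(d,x \right)} = - x$
$O{\left(22,G{\left(V \right)} \right)} q{\left(6,C \right)} = \left(-1\right) \left(-2\right) 6 = 2 \cdot 6 = 12$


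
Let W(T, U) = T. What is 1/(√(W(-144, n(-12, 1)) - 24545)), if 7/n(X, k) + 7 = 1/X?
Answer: -I*√24689/24689 ≈ -0.0063643*I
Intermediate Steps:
n(X, k) = 7/(-7 + 1/X)
1/(√(W(-144, n(-12, 1)) - 24545)) = 1/(√(-144 - 24545)) = 1/(√(-24689)) = 1/(I*√24689) = -I*√24689/24689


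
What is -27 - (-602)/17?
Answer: 143/17 ≈ 8.4118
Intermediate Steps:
-27 - (-602)/17 = -27 - 14*(-43/17) = -27 + 602/17 = 143/17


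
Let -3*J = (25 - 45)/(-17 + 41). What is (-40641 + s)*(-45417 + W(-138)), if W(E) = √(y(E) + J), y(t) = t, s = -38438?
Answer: 3591530943 - 79079*I*√4958/6 ≈ 3.5915e+9 - 9.2803e+5*I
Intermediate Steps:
J = 5/18 (J = -(25 - 45)/(3*(-17 + 41)) = -(-20)/(3*24) = -⅓*(-⅚) = 5/18 ≈ 0.27778)
W(E) = √(5/18 + E) (W(E) = √(E + 5/18) = √(5/18 + E))
(-40641 + s)*(-45417 + W(-138)) = (-40641 - 38438)*(-45417 + √(10 + 36*(-138))/6) = -79079*(-45417 + √(10 - 4968)/6) = -79079*(-45417 + √(-4958)/6) = -79079*(-45417 + (I*√4958)/6) = -79079*(-45417 + I*√4958/6) = 3591530943 - 79079*I*√4958/6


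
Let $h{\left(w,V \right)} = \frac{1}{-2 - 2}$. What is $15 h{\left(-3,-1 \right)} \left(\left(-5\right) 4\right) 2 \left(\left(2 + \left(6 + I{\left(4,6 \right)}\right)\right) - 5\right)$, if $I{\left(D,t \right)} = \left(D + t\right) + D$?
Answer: $2550$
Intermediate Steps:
$h{\left(w,V \right)} = - \frac{1}{4}$ ($h{\left(w,V \right)} = \frac{1}{-4} = - \frac{1}{4}$)
$I{\left(D,t \right)} = t + 2 D$
$15 h{\left(-3,-1 \right)} \left(\left(-5\right) 4\right) 2 \left(\left(2 + \left(6 + I{\left(4,6 \right)}\right)\right) - 5\right) = 15 - \frac{\left(-5\right) 4}{4} \cdot 2 \left(\left(2 + \left(6 + \left(6 + 2 \cdot 4\right)\right)\right) - 5\right) = 15 \left(- \frac{1}{4}\right) \left(-20\right) 2 \left(\left(2 + \left(6 + \left(6 + 8\right)\right)\right) - 5\right) = 15 \cdot 5 \cdot 2 \left(\left(2 + \left(6 + 14\right)\right) - 5\right) = 15 \cdot 10 \left(\left(2 + 20\right) - 5\right) = 150 \left(22 - 5\right) = 150 \cdot 17 = 2550$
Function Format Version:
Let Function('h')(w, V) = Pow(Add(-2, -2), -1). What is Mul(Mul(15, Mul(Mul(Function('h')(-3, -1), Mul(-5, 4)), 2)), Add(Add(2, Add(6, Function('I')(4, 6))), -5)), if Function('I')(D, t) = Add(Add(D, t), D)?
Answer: 2550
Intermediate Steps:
Function('h')(w, V) = Rational(-1, 4) (Function('h')(w, V) = Pow(-4, -1) = Rational(-1, 4))
Function('I')(D, t) = Add(t, Mul(2, D))
Mul(Mul(15, Mul(Mul(Function('h')(-3, -1), Mul(-5, 4)), 2)), Add(Add(2, Add(6, Function('I')(4, 6))), -5)) = Mul(Mul(15, Mul(Mul(Rational(-1, 4), Mul(-5, 4)), 2)), Add(Add(2, Add(6, Add(6, Mul(2, 4)))), -5)) = Mul(Mul(15, Mul(Mul(Rational(-1, 4), -20), 2)), Add(Add(2, Add(6, Add(6, 8))), -5)) = Mul(Mul(15, Mul(5, 2)), Add(Add(2, Add(6, 14)), -5)) = Mul(Mul(15, 10), Add(Add(2, 20), -5)) = Mul(150, Add(22, -5)) = Mul(150, 17) = 2550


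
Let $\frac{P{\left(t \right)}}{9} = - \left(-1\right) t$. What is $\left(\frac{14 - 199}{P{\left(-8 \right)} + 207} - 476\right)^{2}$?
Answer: $\frac{166126321}{729} \approx 2.2788 \cdot 10^{5}$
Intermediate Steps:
$P{\left(t \right)} = 9 t$ ($P{\left(t \right)} = 9 \left(- \left(-1\right) t\right) = 9 t$)
$\left(\frac{14 - 199}{P{\left(-8 \right)} + 207} - 476\right)^{2} = \left(\frac{14 - 199}{9 \left(-8\right) + 207} - 476\right)^{2} = \left(- \frac{185}{-72 + 207} - 476\right)^{2} = \left(- \frac{185}{135} - 476\right)^{2} = \left(\left(-185\right) \frac{1}{135} - 476\right)^{2} = \left(- \frac{37}{27} - 476\right)^{2} = \left(- \frac{12889}{27}\right)^{2} = \frac{166126321}{729}$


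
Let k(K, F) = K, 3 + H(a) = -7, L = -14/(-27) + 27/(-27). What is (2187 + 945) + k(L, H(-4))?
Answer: 84551/27 ≈ 3131.5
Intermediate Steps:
L = -13/27 (L = -14*(-1/27) + 27*(-1/27) = 14/27 - 1 = -13/27 ≈ -0.48148)
H(a) = -10 (H(a) = -3 - 7 = -10)
(2187 + 945) + k(L, H(-4)) = (2187 + 945) - 13/27 = 3132 - 13/27 = 84551/27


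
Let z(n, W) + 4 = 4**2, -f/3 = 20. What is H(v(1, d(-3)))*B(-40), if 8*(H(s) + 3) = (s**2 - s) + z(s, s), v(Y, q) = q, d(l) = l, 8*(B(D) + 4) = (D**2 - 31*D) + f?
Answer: 0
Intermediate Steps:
f = -60 (f = -3*20 = -60)
B(D) = -23/2 - 31*D/8 + D**2/8 (B(D) = -4 + ((D**2 - 31*D) - 60)/8 = -4 + (-60 + D**2 - 31*D)/8 = -4 + (-15/2 - 31*D/8 + D**2/8) = -23/2 - 31*D/8 + D**2/8)
z(n, W) = 12 (z(n, W) = -4 + 4**2 = -4 + 16 = 12)
H(s) = -3/2 - s/8 + s**2/8 (H(s) = -3 + ((s**2 - s) + 12)/8 = -3 + (12 + s**2 - s)/8 = -3 + (3/2 - s/8 + s**2/8) = -3/2 - s/8 + s**2/8)
H(v(1, d(-3)))*B(-40) = (-3/2 - 1/8*(-3) + (1/8)*(-3)**2)*(-23/2 - 31/8*(-40) + (1/8)*(-40)**2) = (-3/2 + 3/8 + (1/8)*9)*(-23/2 + 155 + (1/8)*1600) = (-3/2 + 3/8 + 9/8)*(-23/2 + 155 + 200) = 0*(687/2) = 0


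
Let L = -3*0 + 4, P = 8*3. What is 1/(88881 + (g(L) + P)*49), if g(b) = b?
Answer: 1/90253 ≈ 1.1080e-5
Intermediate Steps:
P = 24
L = 4 (L = 0 + 4 = 4)
1/(88881 + (g(L) + P)*49) = 1/(88881 + (4 + 24)*49) = 1/(88881 + 28*49) = 1/(88881 + 1372) = 1/90253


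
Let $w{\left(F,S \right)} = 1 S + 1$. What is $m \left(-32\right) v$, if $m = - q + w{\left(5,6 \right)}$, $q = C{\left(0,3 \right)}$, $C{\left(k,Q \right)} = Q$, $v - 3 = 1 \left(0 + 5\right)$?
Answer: $-1024$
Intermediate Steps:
$w{\left(F,S \right)} = 1 + S$ ($w{\left(F,S \right)} = S + 1 = 1 + S$)
$v = 8$ ($v = 3 + 1 \left(0 + 5\right) = 3 + 1 \cdot 5 = 3 + 5 = 8$)
$q = 3$
$m = 4$ ($m = \left(-1\right) 3 + \left(1 + 6\right) = -3 + 7 = 4$)
$m \left(-32\right) v = 4 \left(-32\right) 8 = \left(-128\right) 8 = -1024$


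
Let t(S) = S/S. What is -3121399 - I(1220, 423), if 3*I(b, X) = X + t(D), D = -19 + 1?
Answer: -9364621/3 ≈ -3.1215e+6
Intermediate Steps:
D = -18
t(S) = 1
I(b, X) = ⅓ + X/3 (I(b, X) = (X + 1)/3 = (1 + X)/3 = ⅓ + X/3)
-3121399 - I(1220, 423) = -3121399 - (⅓ + (⅓)*423) = -3121399 - (⅓ + 141) = -3121399 - 1*424/3 = -3121399 - 424/3 = -9364621/3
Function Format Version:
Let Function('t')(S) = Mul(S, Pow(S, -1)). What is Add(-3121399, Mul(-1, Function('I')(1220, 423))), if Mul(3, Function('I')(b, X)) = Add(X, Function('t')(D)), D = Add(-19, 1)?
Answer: Rational(-9364621, 3) ≈ -3.1215e+6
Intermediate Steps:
D = -18
Function('t')(S) = 1
Function('I')(b, X) = Add(Rational(1, 3), Mul(Rational(1, 3), X)) (Function('I')(b, X) = Mul(Rational(1, 3), Add(X, 1)) = Mul(Rational(1, 3), Add(1, X)) = Add(Rational(1, 3), Mul(Rational(1, 3), X)))
Add(-3121399, Mul(-1, Function('I')(1220, 423))) = Add(-3121399, Mul(-1, Add(Rational(1, 3), Mul(Rational(1, 3), 423)))) = Add(-3121399, Mul(-1, Add(Rational(1, 3), 141))) = Add(-3121399, Mul(-1, Rational(424, 3))) = Add(-3121399, Rational(-424, 3)) = Rational(-9364621, 3)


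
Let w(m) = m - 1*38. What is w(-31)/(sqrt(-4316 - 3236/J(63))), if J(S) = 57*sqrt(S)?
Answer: 207*I*sqrt(133)/(2*sqrt(1291563 + 809*sqrt(7))) ≈ 1.0494*I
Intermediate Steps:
w(m) = -38 + m (w(m) = m - 38 = -38 + m)
w(-31)/(sqrt(-4316 - 3236/J(63))) = (-38 - 31)/(sqrt(-4316 - 3236*sqrt(7)/1197)) = -69/sqrt(-4316 - 3236*sqrt(7)/1197)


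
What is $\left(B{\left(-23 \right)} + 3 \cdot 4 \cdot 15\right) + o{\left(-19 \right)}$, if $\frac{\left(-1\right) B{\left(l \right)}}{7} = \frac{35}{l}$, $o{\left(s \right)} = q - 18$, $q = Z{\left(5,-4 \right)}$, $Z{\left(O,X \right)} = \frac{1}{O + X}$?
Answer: $\frac{3994}{23} \approx 173.65$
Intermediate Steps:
$q = 1$ ($q = \frac{1}{5 - 4} = 1^{-1} = 1$)
$o{\left(s \right)} = -17$ ($o{\left(s \right)} = 1 - 18 = -17$)
$B{\left(l \right)} = - \frac{245}{l}$ ($B{\left(l \right)} = - 7 \frac{35}{l} = - \frac{245}{l}$)
$\left(B{\left(-23 \right)} + 3 \cdot 4 \cdot 15\right) + o{\left(-19 \right)} = \left(- \frac{245}{-23} + 3 \cdot 4 \cdot 15\right) - 17 = \left(\left(-245\right) \left(- \frac{1}{23}\right) + 12 \cdot 15\right) - 17 = \left(\frac{245}{23} + 180\right) - 17 = \frac{4385}{23} - 17 = \frac{3994}{23}$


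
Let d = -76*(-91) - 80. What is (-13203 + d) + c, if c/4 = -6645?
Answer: -32947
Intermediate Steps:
c = -26580 (c = 4*(-6645) = -26580)
d = 6836 (d = 6916 - 80 = 6836)
(-13203 + d) + c = (-13203 + 6836) - 26580 = -6367 - 26580 = -32947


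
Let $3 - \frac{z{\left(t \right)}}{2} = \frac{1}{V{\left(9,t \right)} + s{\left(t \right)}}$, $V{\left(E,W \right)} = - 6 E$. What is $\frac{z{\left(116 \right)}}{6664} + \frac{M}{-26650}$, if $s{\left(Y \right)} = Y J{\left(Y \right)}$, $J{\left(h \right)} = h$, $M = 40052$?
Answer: $- \frac{52572622967}{35002003400} \approx -1.502$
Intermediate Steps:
$s{\left(Y \right)} = Y^{2}$ ($s{\left(Y \right)} = Y Y = Y^{2}$)
$z{\left(t \right)} = 6 - \frac{2}{-54 + t^{2}}$ ($z{\left(t \right)} = 6 - \frac{2}{\left(-6\right) 9 + t^{2}} = 6 - \frac{2}{-54 + t^{2}}$)
$\frac{z{\left(116 \right)}}{6664} + \frac{M}{-26650} = \frac{2 \frac{1}{-54 + 116^{2}} \left(-163 + 3 \cdot 116^{2}\right)}{6664} + \frac{40052}{-26650} = \frac{2 \left(-163 + 3 \cdot 13456\right)}{-54 + 13456} \cdot \frac{1}{6664} + 40052 \left(- \frac{1}{26650}\right) = \frac{2 \left(-163 + 40368\right)}{13402} \cdot \frac{1}{6664} - \frac{20026}{13325} = 2 \cdot \frac{1}{13402} \cdot 40205 \cdot \frac{1}{6664} - \frac{20026}{13325} = \frac{40205}{6701} \cdot \frac{1}{6664} - \frac{20026}{13325} = \frac{2365}{2626792} - \frac{20026}{13325} = - \frac{52572622967}{35002003400}$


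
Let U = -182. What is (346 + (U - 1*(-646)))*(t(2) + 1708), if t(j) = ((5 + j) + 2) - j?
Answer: 1389150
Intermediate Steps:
t(j) = 7 (t(j) = (7 + j) - j = 7)
(346 + (U - 1*(-646)))*(t(2) + 1708) = (346 + (-182 - 1*(-646)))*(7 + 1708) = (346 + (-182 + 646))*1715 = (346 + 464)*1715 = 810*1715 = 1389150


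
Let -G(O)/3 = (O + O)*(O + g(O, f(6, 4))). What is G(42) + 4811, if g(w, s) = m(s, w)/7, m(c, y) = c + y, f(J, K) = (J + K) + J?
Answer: -7861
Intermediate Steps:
f(J, K) = K + 2*J
g(w, s) = s/7 + w/7 (g(w, s) = (s + w)/7 = (s + w)*(⅐) = s/7 + w/7)
G(O) = -6*O*(16/7 + 8*O/7) (G(O) = -3*(O + O)*(O + ((4 + 2*6)/7 + O/7)) = -3*2*O*(O + ((4 + 12)/7 + O/7)) = -3*2*O*(O + ((⅐)*16 + O/7)) = -3*2*O*(O + (16/7 + O/7)) = -3*2*O*(16/7 + 8*O/7) = -6*O*(16/7 + 8*O/7))
G(42) + 4811 = -48/7*42*(2 + 42) + 4811 = -48/7*42*44 + 4811 = -12672 + 4811 = -7861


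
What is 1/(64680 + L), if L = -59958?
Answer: 1/4722 ≈ 0.00021177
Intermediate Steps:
1/(64680 + L) = 1/(64680 - 59958) = 1/4722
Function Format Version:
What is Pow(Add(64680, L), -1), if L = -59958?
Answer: Rational(1, 4722) ≈ 0.00021177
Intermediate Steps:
Pow(Add(64680, L), -1) = Pow(Add(64680, -59958), -1) = Pow(4722, -1) = Rational(1, 4722)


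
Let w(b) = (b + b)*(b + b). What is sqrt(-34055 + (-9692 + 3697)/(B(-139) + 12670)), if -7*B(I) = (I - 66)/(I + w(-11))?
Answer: I*sqrt(1275381841330773890)/6119651 ≈ 184.54*I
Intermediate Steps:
w(b) = 4*b**2 (w(b) = (2*b)*(2*b) = 4*b**2)
B(I) = -(-66 + I)/(7*(484 + I)) (B(I) = -(I - 66)/(7*(I + 4*(-11)**2)) = -(-66 + I)/(7*(I + 4*121)) = -(-66 + I)/(7*(I + 484)) = -(-66 + I)/(7*(484 + I)))
sqrt(-34055 + (-9692 + 3697)/(B(-139) + 12670)) = sqrt(-34055 + (-9692 + 3697)/((66 - 1*(-139))/(7*(484 - 139)) + 12670)) = sqrt(-34055 - 5995/((1/7)*(66 + 139)/345 + 12670)) = sqrt(-34055 - 5995/((1/7)*(1/345)*205 + 12670)) = sqrt(-34055 - 5995/(41/483 + 12670)) = sqrt(-34055 - 5995/6119651/483) = sqrt(-34055 - 5995*483/6119651) = sqrt(-34055 - 2895585/6119651) = sqrt(-208407610390/6119651) = I*sqrt(1275381841330773890)/6119651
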